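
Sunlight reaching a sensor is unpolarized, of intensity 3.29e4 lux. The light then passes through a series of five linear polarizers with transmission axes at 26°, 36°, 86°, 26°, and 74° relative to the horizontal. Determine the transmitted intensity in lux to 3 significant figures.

I ≈ 738 lux

Unpolarized light through the first polarizer → I₁ = 3.29e4 lux/2 = 1.645e+04 lux, polarized at 26°.
I₂ = I₁ · cos²(10°) = 1.645e+04 · 0.9698 = 1.595e+04 lux.
I₃ = I₂ · cos²(50°) = 1.595e+04 · 0.4132 = 6592 lux.
I₄ = I₃ · cos²(60°) = 6592 · 0.25 = 1648 lux.
I₅ = I₄ · cos²(48°) = 1648 · 0.4477 = 737.8 lux.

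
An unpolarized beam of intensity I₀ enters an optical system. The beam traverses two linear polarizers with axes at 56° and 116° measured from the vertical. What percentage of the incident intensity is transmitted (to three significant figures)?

Unpolarized light through the first polarizer → I₁ = ½ I₀, now polarized at 56°.
I₂ = I₁ cos²(116° − 56°) = 0.5 I₀ · cos²(60°) = 0.125 I₀.
That is 12.5% of the incident intensity.

≈ 12.5%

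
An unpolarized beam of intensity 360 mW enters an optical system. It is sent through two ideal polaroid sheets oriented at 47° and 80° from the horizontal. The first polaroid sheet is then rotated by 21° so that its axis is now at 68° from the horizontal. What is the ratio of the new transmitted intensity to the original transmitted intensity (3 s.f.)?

I_new/I_old ≈ 1.36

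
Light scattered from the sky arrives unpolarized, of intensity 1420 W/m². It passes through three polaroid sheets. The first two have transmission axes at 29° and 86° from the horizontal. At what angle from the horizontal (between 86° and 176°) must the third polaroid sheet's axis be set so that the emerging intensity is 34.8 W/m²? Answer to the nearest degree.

θ ≈ 152°

Unpolarized light through the first polarizer → I₁ = ½ I₀, now polarized at 29°.
I₂ = I₁ cos²(86° − 29°) = 0.5 I₀ · cos²(57°) = 0.1483 I₀.
Target fraction: 34.8 / 1420 W/m² = 0.02451 of I₀.
Need I₃/I₀ = 0.02451, so cos²(θ − 86°) = 0.02451 / 0.1483 = 0.1652.
θ − 86° = arccos(√0.1652) = 66.0°, giving θ ≈ 86 + 66.0 = 152.0°.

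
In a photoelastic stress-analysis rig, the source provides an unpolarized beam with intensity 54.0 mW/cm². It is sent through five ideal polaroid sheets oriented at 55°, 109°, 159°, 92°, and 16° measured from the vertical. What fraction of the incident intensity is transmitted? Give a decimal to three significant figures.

I/I₀ ≈ 0.000638

Unpolarized light through the first polarizer → I₁ = 54.0 mW/cm²/2 = 27 mW/cm², polarized at 55°.
I₂ = I₁ · cos²(54°) = 27 · 0.3455 = 9.328 mW/cm².
I₃ = I₂ · cos²(50°) = 9.328 · 0.4132 = 3.854 mW/cm².
I₄ = I₃ · cos²(67°) = 3.854 · 0.1527 = 0.5884 mW/cm².
I₅ = I₄ · cos²(76°) = 0.5884 · 0.05853 = 0.03444 mW/cm².
Transmitted fraction = 0.0006377.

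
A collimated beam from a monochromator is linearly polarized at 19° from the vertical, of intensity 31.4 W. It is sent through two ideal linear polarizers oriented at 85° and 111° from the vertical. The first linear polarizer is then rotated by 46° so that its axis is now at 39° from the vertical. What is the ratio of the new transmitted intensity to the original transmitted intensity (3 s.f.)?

I_new/I_old ≈ 0.631

Before rotation:
I₁ = I₀ cos²(85° − 19°) = I₀ cos²(66°) = 0.1654 I₀.
I₂ = I₁ cos²(111° − 85°) = 0.1654 I₀ · cos²(26°) = 0.1336 I₀.
After rotation:
I₁ = I₀ cos²(39° − 19°) = I₀ cos²(20°) = 0.883 I₀.
I₂ = I₁ cos²(111° − 39°) = 0.883 I₀ · cos²(72°) = 0.08432 I₀.
Ratio = 0.08432 / 0.1336 = 0.6309.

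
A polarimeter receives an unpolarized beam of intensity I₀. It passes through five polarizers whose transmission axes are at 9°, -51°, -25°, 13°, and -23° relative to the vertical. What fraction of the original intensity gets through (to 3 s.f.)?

≈ 0.0410 I₀

Unpolarized light through the first polarizer → I₁ = ½ I₀, now polarized at 9°.
I₂ = I₁ cos²(-51° − 9°) = 0.5 I₀ · cos²(60°) = 0.125 I₀.
I₃ = I₂ cos²(-25° + 51°) = 0.125 I₀ · cos²(26°) = 0.101 I₀.
I₄ = I₃ cos²(13° + 25°) = 0.101 I₀ · cos²(38°) = 0.0627 I₀.
I₅ = I₄ cos²(-23° − 13°) = 0.0627 I₀ · cos²(36°) = 0.04104 I₀.
Transmitted fraction = 0.04104.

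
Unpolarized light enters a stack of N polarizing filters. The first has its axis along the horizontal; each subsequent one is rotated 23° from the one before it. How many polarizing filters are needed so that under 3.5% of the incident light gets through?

First polarizer halves the unpolarized light: factor 1/2.
Each further stage multiplies by cos²(23°) = 0.8473.
After N polarizers: T = 0.5·0.8473^(N−1). Require T < 0.035 ⇒ N−1 > ln(0.035/0.5)/ln(0.8473) = 16.05, so N−1 ≥ 17 and N = 18.
Check: N=18 gives T = 0.02991 < 0.035; N=17 gives T = 0.0353.

N = 18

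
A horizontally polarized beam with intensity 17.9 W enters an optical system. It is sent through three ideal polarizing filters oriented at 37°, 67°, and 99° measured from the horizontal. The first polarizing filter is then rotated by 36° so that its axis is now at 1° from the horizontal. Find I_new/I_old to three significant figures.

Before rotation:
I₁ = I₀ cos²(37° − 0°) = I₀ cos²(37°) = 0.6378 I₀.
I₂ = I₁ cos²(67° − 37°) = 0.6378 I₀ · cos²(30°) = 0.4784 I₀.
I₃ = I₂ cos²(99° − 67°) = 0.4784 I₀ · cos²(32°) = 0.344 I₀.
After rotation:
I₁ = I₀ cos²(1° − 0°) = I₀ cos²(1°) = 0.9997 I₀.
I₂ = I₁ cos²(67° − 1°) = 0.9997 I₀ · cos²(66°) = 0.1654 I₀.
I₃ = I₂ cos²(99° − 67°) = 0.1654 I₀ · cos²(32°) = 0.1189 I₀.
Ratio = 0.1189 / 0.344 = 0.3457.

I_new/I_old ≈ 0.346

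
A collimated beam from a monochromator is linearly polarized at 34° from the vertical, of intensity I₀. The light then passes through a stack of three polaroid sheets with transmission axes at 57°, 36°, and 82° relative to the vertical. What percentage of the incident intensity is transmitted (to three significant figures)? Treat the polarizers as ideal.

I₁ = I₀ cos²(57° − 34°) = I₀ cos²(23°) = 0.8473 I₀.
I₂ = I₁ cos²(36° − 57°) = 0.8473 I₀ · cos²(21°) = 0.7385 I₀.
I₃ = I₂ cos²(82° − 36°) = 0.7385 I₀ · cos²(46°) = 0.3564 I₀.
That is 35.64% of the incident intensity.

≈ 35.6%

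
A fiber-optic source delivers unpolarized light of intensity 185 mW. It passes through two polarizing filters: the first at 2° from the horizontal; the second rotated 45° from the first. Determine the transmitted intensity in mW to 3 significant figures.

I ≈ 46.3 mW

Unpolarized light through the first polarizer → I₁ = 185 mW/2 = 92.5 mW, polarized at 2°.
I₂ = I₁ · cos²(45°) = 92.5 · 0.5 = 46.25 mW.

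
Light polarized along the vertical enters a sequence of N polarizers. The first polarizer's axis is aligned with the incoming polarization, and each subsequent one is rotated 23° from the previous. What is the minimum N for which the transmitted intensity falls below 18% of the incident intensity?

N = 12

First polarizer is aligned with the polarization: full transmission.
Each further stage multiplies by cos²(23°) = 0.8473.
After N polarizers: T = 0.8473^(N−1). Require T < 0.18 ⇒ N−1 > ln(0.18)/ln(0.8473) = 10.35, so N−1 ≥ 11 and N = 12.
Check: N=12 gives T = 0.1616 < 0.18; N=11 gives T = 0.1908.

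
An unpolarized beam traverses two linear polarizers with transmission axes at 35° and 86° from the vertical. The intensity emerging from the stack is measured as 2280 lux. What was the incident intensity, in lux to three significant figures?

Unpolarized light through the first polarizer → I₁ = ½ I₀, now polarized at 35°.
I₂ = I₁ cos²(86° − 35°) = 0.5 I₀ · cos²(51°) = 0.198 I₀.
So 2280 lux = 0.198 I₀, giving I₀ = 2280/0.198 = 1.151e+04 lux.

I₀ ≈ 1.15e4 lux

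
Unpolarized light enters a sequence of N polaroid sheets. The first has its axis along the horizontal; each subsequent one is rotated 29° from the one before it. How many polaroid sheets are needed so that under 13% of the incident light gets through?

N = 7

First polarizer halves the unpolarized light: factor 1/2.
Each further stage multiplies by cos²(29°) = 0.765.
After N polarizers: T = 0.5·0.765^(N−1). Require T < 0.13 ⇒ N−1 > ln(0.13/0.5)/ln(0.765) = 5.03, so N−1 ≥ 6 and N = 7.
Check: N=7 gives T = 0.1002 < 0.13; N=6 gives T = 0.131.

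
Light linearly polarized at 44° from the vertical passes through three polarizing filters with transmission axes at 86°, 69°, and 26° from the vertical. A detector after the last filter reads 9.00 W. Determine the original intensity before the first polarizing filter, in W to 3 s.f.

I₀ ≈ 33.3 W

I₁ = I₀ cos²(86° − 44°) = I₀ cos²(42°) = 0.5523 I₀.
I₂ = I₁ cos²(69° − 86°) = 0.5523 I₀ · cos²(17°) = 0.5051 I₀.
I₃ = I₂ cos²(26° − 69°) = 0.5051 I₀ · cos²(43°) = 0.2701 I₀.
So 9.00 W = 0.2701 I₀, giving I₀ = 9.00/0.2701 = 33.32 W.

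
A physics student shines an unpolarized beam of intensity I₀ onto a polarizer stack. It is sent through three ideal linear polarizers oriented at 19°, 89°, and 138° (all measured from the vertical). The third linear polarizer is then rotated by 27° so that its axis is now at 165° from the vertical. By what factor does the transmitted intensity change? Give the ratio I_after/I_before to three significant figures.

Before rotation:
Unpolarized light through the first polarizer → I₁ = ½ I₀, now polarized at 19°.
I₂ = I₁ cos²(89° − 19°) = 0.5 I₀ · cos²(70°) = 0.05849 I₀.
I₃ = I₂ cos²(138° − 89°) = 0.05849 I₀ · cos²(49°) = 0.02517 I₀.
After rotation:
Unpolarized light through the first polarizer → I₁ = ½ I₀, now polarized at 19°.
I₂ = I₁ cos²(89° − 19°) = 0.5 I₀ · cos²(70°) = 0.05849 I₀.
I₃ = I₂ cos²(165° − 89°) = 0.05849 I₀ · cos²(76°) = 0.003423 I₀.
Ratio = 0.003423 / 0.02517 = 0.136.

I_new/I_old ≈ 0.136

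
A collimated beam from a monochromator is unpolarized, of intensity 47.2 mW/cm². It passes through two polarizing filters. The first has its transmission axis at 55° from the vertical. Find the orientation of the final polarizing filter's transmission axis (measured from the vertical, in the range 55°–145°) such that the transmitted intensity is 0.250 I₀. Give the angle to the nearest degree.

Unpolarized light through the first polarizer → I₁ = ½ I₀, now polarized at 55°.
Need I₂/I₀ = 0.25, so cos²(θ − 55°) = 0.25 / 0.5 = 0.5.
θ − 55° = arccos(√0.5) = 45.0°, giving θ ≈ 55 + 45.0 = 100.0°.

θ ≈ 100°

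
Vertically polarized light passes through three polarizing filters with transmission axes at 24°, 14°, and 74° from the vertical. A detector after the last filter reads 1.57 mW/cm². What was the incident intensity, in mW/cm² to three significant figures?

By Malus's law, I₁ = I₀ cos²(24° − 0°) = I₀ cos²(24°) = 0.8346 I₀.
I₂ = I₁ cos²(14° − 24°) = 0.8346 I₀ · cos²(10°) = 0.8094 I₀.
I₃ = I₂ cos²(74° − 14°) = 0.8094 I₀ · cos²(60°) = 0.2024 I₀.
So 1.57 mW/cm² = 0.2024 I₀, giving I₀ = 1.57/0.2024 = 7.759 mW/cm².

I₀ ≈ 7.76 mW/cm²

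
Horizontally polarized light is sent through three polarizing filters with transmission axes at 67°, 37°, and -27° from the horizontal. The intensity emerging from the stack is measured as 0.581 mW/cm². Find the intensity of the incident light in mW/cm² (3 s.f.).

I₀ ≈ 26.4 mW/cm²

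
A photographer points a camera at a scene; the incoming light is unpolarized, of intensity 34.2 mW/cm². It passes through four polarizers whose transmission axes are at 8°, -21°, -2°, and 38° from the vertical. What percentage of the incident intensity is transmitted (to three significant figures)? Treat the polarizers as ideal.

Unpolarized light through the first polarizer → I₁ = 34.2 mW/cm²/2 = 17.1 mW/cm², polarized at 8°.
I₂ = I₁ · cos²(29°) = 17.1 · 0.765 = 13.08 mW/cm².
I₃ = I₂ · cos²(19°) = 13.08 · 0.894 = 11.69 mW/cm².
I₄ = I₃ · cos²(40°) = 11.69 · 0.5868 = 6.863 mW/cm².
That is 20.07% of the incident intensity.

≈ 20.1%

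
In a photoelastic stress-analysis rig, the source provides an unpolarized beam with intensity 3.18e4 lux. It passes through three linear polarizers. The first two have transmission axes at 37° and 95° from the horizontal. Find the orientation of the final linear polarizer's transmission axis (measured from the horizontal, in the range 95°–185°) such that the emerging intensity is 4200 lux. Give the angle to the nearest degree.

θ ≈ 109°

Unpolarized light through the first polarizer → I₁ = ½ I₀, now polarized at 37°.
I₂ = I₁ cos²(95° − 37°) = 0.5 I₀ · cos²(58°) = 0.1404 I₀.
Target fraction: 4200 / 3.18e4 lux = 0.1321 of I₀.
Need I₃/I₀ = 0.1321, so cos²(θ − 95°) = 0.1321 / 0.1404 = 0.9407.
θ − 95° = arccos(√0.9407) = 14.1°, giving θ ≈ 95 + 14.1 = 109.1°.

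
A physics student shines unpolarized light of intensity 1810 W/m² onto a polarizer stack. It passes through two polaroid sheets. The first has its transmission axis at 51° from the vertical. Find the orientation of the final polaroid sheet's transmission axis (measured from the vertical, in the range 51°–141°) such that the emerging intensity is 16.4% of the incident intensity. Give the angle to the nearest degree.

Unpolarized light through the first polarizer → I₁ = ½ I₀, now polarized at 51°.
Need I₂/I₀ = 0.164, so cos²(θ − 51°) = 0.164 / 0.5 = 0.328.
θ − 51° = arccos(√0.328) = 55.1°, giving θ ≈ 51 + 55.1 = 106.1°.

θ ≈ 106°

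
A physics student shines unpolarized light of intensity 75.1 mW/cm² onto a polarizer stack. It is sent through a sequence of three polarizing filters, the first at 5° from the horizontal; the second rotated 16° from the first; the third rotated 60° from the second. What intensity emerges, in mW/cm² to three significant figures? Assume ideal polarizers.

I ≈ 8.67 mW/cm²

Unpolarized light through the first polarizer → I₁ = 75.1 mW/cm²/2 = 37.55 mW/cm², polarized at 5°.
I₂ = I₁ · cos²(16°) = 37.55 · 0.924 = 34.7 mW/cm².
I₃ = I₂ · cos²(60°) = 34.7 · 0.25 = 8.674 mW/cm².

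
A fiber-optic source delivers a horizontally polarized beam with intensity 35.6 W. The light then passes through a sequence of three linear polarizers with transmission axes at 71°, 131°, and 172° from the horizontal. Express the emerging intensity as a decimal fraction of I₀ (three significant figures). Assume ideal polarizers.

I/I₀ ≈ 0.0151

By Malus's law, I₁ = 35.6 W · cos²(71°) = 3.773 W.
I₂ = I₁ · cos²(60°) = 3.773 · 0.25 = 0.9434 W.
I₃ = I₂ · cos²(41°) = 0.9434 · 0.5696 = 0.5373 W.
Transmitted fraction = 0.01509.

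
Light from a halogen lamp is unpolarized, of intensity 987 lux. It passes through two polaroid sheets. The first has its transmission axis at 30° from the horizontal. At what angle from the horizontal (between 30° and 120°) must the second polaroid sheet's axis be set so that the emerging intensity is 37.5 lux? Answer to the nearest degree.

Unpolarized light through the first polarizer → I₁ = ½ I₀, now polarized at 30°.
Target fraction: 37.5 / 987 lux = 0.03799 of I₀.
Need I₂/I₀ = 0.03799, so cos²(θ − 30°) = 0.03799 / 0.5 = 0.07599.
θ − 30° = arccos(√0.07599) = 74.0°, giving θ ≈ 30 + 74.0 = 104.0°.

θ ≈ 104°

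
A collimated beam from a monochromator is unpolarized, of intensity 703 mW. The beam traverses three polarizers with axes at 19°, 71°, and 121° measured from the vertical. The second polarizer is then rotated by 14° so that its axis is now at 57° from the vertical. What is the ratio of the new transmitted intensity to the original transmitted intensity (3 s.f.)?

I_new/I_old ≈ 0.762

Before rotation:
Unpolarized light through the first polarizer → I₁ = ½ I₀, now polarized at 19°.
I₂ = I₁ cos²(71° − 19°) = 0.5 I₀ · cos²(52°) = 0.1895 I₀.
I₃ = I₂ cos²(121° − 71°) = 0.1895 I₀ · cos²(50°) = 0.0783 I₀.
After rotation:
Unpolarized light through the first polarizer → I₁ = ½ I₀, now polarized at 19°.
I₂ = I₁ cos²(57° − 19°) = 0.5 I₀ · cos²(38°) = 0.3105 I₀.
I₃ = I₂ cos²(121° − 57°) = 0.3105 I₀ · cos²(64°) = 0.05966 I₀.
Ratio = 0.05966 / 0.0783 = 0.762.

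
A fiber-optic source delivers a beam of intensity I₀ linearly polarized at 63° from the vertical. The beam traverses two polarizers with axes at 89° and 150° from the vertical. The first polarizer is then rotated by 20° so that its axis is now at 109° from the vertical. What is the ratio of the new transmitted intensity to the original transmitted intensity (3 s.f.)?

Before rotation:
I₁ = I₀ cos²(89° − 63°) = I₀ cos²(26°) = 0.8078 I₀.
I₂ = I₁ cos²(150° − 89°) = 0.8078 I₀ · cos²(61°) = 0.1899 I₀.
After rotation:
I₁ = I₀ cos²(109° − 63°) = I₀ cos²(46°) = 0.4826 I₀.
I₂ = I₁ cos²(150° − 109°) = 0.4826 I₀ · cos²(41°) = 0.2749 I₀.
Ratio = 0.2749 / 0.1899 = 1.448.

I_new/I_old ≈ 1.45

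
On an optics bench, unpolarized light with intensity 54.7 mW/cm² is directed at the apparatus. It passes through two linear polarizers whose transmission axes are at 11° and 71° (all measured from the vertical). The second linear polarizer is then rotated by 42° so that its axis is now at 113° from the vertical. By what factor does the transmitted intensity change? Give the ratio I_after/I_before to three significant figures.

I_new/I_old ≈ 0.173

Before rotation:
Unpolarized light through the first polarizer → I₁ = ½ I₀, now polarized at 11°.
I₂ = I₁ cos²(71° − 11°) = 0.5 I₀ · cos²(60°) = 0.125 I₀.
After rotation:
Unpolarized light through the first polarizer → I₁ = ½ I₀, now polarized at 11°.
Angle between axes 1 and 2: 78°. I₂ = 0.5 I₀ · cos²(78°) = 0.02161 I₀.
Ratio = 0.02161 / 0.125 = 0.1729.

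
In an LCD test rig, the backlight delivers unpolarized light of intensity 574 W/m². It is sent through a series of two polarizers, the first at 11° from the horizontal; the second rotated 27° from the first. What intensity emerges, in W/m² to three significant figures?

Unpolarized light through the first polarizer → I₁ = 574 W/m²/2 = 287 W/m², polarized at 11°.
I₂ = I₁ · cos²(27°) = 287 · 0.7939 = 227.8 W/m².

I ≈ 228 W/m²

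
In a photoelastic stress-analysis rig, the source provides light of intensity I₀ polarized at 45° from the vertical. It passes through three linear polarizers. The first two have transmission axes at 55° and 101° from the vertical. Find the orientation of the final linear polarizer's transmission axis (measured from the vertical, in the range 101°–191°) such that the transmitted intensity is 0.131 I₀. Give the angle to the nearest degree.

By Malus's law, I₁ = I₀ cos²(55° − 45°) = I₀ cos²(10°) = 0.9698 I₀.
I₂ = I₁ cos²(101° − 55°) = 0.9698 I₀ · cos²(46°) = 0.468 I₀.
Need I₃/I₀ = 0.131, so cos²(θ − 101°) = 0.131 / 0.468 = 0.2799.
θ − 101° = arccos(√0.2799) = 58.1°, giving θ ≈ 101 + 58.1 = 159.1°.

θ ≈ 159°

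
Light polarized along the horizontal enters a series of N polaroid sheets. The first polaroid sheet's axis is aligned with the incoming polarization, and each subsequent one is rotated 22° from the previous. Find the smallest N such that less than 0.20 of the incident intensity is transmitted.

N = 12

First polarizer is aligned with the polarization: full transmission.
Each further stage multiplies by cos²(22°) = 0.8597.
After N polarizers: T = 0.8597^(N−1). Require T < 0.20 ⇒ N−1 > ln(0.20)/ln(0.8597) = 10.64, so N−1 ≥ 11 and N = 12.
Check: N=12 gives T = 0.1895 < 0.20; N=11 gives T = 0.2205.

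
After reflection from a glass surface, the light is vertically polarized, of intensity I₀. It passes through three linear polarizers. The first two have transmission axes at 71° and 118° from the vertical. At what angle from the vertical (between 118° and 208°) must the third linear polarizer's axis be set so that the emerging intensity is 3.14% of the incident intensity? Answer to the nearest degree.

θ ≈ 155°

I₁ = I₀ cos²(71° − 0°) = I₀ cos²(71°) = 0.106 I₀.
I₂ = I₁ cos²(118° − 71°) = 0.106 I₀ · cos²(47°) = 0.0493 I₀.
Need I₃/I₀ = 0.0314, so cos²(θ − 118°) = 0.0314 / 0.0493 = 0.6369.
θ − 118° = arccos(√0.6369) = 37.1°, giving θ ≈ 118 + 37.1 = 155.1°.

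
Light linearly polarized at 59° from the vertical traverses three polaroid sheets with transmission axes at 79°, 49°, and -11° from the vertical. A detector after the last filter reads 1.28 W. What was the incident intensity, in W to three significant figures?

I₀ ≈ 7.73 W

By Malus's law, I₁ = I₀ cos²(79° − 59°) = I₀ cos²(20°) = 0.883 I₀.
I₂ = I₁ cos²(49° − 79°) = 0.883 I₀ · cos²(30°) = 0.6623 I₀.
I₃ = I₂ cos²(-11° − 49°) = 0.6623 I₀ · cos²(60°) = 0.1656 I₀.
So 1.28 W = 0.1656 I₀, giving I₀ = 1.28/0.1656 = 7.731 W.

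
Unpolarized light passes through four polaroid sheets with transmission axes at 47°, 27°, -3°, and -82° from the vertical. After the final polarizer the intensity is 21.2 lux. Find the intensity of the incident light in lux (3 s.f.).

I₀ ≈ 1760 lux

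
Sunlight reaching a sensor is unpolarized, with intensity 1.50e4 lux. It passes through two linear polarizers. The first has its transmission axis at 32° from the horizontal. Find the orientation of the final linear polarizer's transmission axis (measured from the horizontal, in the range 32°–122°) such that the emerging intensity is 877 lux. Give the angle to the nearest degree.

Unpolarized light through the first polarizer → I₁ = ½ I₀, now polarized at 32°.
Target fraction: 877 / 1.50e4 lux = 0.05847 of I₀.
Need I₂/I₀ = 0.05847, so cos²(θ − 32°) = 0.05847 / 0.5 = 0.1169.
θ − 32° = arccos(√0.1169) = 70.0°, giving θ ≈ 32 + 70.0 = 102.0°.

θ ≈ 102°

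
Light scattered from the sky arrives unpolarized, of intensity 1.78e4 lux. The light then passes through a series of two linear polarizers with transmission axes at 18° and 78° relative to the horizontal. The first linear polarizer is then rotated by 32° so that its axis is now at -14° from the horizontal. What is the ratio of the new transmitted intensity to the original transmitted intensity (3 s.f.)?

Before rotation:
Unpolarized light through the first polarizer → I₁ = ½ I₀, now polarized at 18°.
I₂ = I₁ cos²(78° − 18°) = 0.5 I₀ · cos²(60°) = 0.125 I₀.
After rotation:
Unpolarized light through the first polarizer → I₁ = ½ I₀, now polarized at -14°.
Angle between axes 1 and 2: 88°. I₂ = 0.5 I₀ · cos²(88°) = 0.000609 I₀.
Ratio = 0.000609 / 0.125 = 0.004872.

I_new/I_old ≈ 0.00487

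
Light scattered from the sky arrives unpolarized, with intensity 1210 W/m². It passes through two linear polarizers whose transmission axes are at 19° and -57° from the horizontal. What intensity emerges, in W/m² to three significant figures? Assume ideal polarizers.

I ≈ 35.4 W/m²

Unpolarized light through the first polarizer → I₁ = 1210 W/m²/2 = 605 W/m², polarized at 19°.
I₂ = I₁ · cos²(76°) = 605 · 0.05853 = 35.41 W/m².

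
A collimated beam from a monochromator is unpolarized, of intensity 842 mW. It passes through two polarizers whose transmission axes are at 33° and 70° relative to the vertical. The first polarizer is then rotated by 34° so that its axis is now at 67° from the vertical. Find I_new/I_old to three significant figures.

Before rotation:
Unpolarized light through the first polarizer → I₁ = ½ I₀, now polarized at 33°.
I₂ = I₁ cos²(70° − 33°) = 0.5 I₀ · cos²(37°) = 0.3189 I₀.
After rotation:
Unpolarized light through the first polarizer → I₁ = ½ I₀, now polarized at 67°.
I₂ = I₁ cos²(70° − 67°) = 0.5 I₀ · cos²(3°) = 0.4986 I₀.
Ratio = 0.4986 / 0.3189 = 1.564.

I_new/I_old ≈ 1.56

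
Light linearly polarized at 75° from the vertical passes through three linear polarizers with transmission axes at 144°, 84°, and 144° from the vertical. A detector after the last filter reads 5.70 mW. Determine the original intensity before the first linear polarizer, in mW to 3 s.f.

I₀ ≈ 710 mW

I₁ = I₀ cos²(144° − 75°) = I₀ cos²(69°) = 0.1284 I₀.
I₂ = I₁ cos²(84° − 144°) = 0.1284 I₀ · cos²(60°) = 0.03211 I₀.
I₃ = I₂ cos²(144° − 84°) = 0.03211 I₀ · cos²(60°) = 0.008027 I₀.
So 5.70 mW = 0.008027 I₀, giving I₀ = 5.70/0.008027 = 710.1 mW.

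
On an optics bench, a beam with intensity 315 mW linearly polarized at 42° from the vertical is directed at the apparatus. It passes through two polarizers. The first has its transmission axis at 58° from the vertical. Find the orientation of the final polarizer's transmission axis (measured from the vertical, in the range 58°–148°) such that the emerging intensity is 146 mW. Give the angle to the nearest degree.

θ ≈ 103°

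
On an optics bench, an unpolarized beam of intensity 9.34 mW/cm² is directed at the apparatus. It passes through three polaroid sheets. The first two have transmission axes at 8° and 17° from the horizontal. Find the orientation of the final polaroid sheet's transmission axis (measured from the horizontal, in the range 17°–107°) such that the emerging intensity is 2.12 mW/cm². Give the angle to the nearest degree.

Unpolarized light through the first polarizer → I₁ = ½ I₀, now polarized at 8°.
I₂ = I₁ cos²(17° − 8°) = 0.5 I₀ · cos²(9°) = 0.4878 I₀.
Target fraction: 2.12 / 9.34 mW/cm² = 0.227 of I₀.
Need I₃/I₀ = 0.227, so cos²(θ − 17°) = 0.227 / 0.4878 = 0.4653.
θ − 17° = arccos(√0.4653) = 47.0°, giving θ ≈ 17 + 47.0 = 64.0°.

θ ≈ 64°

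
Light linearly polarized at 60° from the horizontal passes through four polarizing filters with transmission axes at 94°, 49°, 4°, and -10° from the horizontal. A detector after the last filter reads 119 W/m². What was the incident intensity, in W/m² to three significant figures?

I₁ = I₀ cos²(94° − 60°) = I₀ cos²(34°) = 0.6873 I₀.
I₂ = I₁ cos²(49° − 94°) = 0.6873 I₀ · cos²(45°) = 0.3437 I₀.
I₃ = I₂ cos²(4° − 49°) = 0.3437 I₀ · cos²(45°) = 0.1718 I₀.
I₄ = I₃ cos²(-10° − 4°) = 0.1718 I₀ · cos²(14°) = 0.1618 I₀.
So 119 W/m² = 0.1618 I₀, giving I₀ = 119/0.1618 = 735.6 W/m².

I₀ ≈ 736 W/m²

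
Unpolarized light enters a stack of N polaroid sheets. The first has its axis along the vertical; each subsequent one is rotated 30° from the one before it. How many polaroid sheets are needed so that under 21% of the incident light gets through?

N = 5

First polarizer halves the unpolarized light: factor 1/2.
Each further stage multiplies by cos²(30°) = 0.75.
After N polarizers: T = 0.5·0.75^(N−1). Require T < 0.21 ⇒ N−1 > ln(0.21/0.5)/ln(0.75) = 3.02, so N−1 ≥ 4 and N = 5.
Check: N=5 gives T = 0.1582 < 0.21; N=4 gives T = 0.2109.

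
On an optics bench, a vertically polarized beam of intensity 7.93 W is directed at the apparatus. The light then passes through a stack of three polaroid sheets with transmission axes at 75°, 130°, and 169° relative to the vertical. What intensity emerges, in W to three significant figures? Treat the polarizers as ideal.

I ≈ 0.106 W

By Malus's law, I₁ = 7.93 W · cos²(75°) = 0.5312 W.
I₂ = I₁ · cos²(55°) = 0.5312 · 0.329 = 0.1748 W.
I₃ = I₂ · cos²(39°) = 0.1748 · 0.604 = 0.1055 W.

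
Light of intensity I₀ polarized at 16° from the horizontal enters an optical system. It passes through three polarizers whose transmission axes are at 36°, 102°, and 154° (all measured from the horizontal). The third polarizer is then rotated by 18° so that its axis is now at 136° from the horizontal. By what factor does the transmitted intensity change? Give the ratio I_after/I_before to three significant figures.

I_new/I_old ≈ 1.81

Before rotation:
By Malus's law, I₁ = I₀ cos²(36° − 16°) = I₀ cos²(20°) = 0.883 I₀.
I₂ = I₁ cos²(102° − 36°) = 0.883 I₀ · cos²(66°) = 0.1461 I₀.
I₃ = I₂ cos²(154° − 102°) = 0.1461 I₀ · cos²(52°) = 0.05537 I₀.
After rotation:
I₁ = I₀ cos²(36° − 16°) = I₀ cos²(20°) = 0.883 I₀.
I₂ = I₁ cos²(102° − 36°) = 0.883 I₀ · cos²(66°) = 0.1461 I₀.
I₃ = I₂ cos²(136° − 102°) = 0.1461 I₀ · cos²(34°) = 0.1004 I₀.
Ratio = 0.1004 / 0.05537 = 1.813.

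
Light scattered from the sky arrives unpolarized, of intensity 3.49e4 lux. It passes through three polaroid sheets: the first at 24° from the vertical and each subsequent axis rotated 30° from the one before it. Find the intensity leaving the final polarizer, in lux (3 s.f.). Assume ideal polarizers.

I ≈ 9820 lux

Unpolarized light through the first polarizer → I₁ = 3.49e4 lux/2 = 1.745e+04 lux, polarized at 24°.
I₂ = I₁ · cos²(30°) = 1.745e+04 · 0.75 = 1.309e+04 lux.
I₃ = I₂ · cos²(30°) = 1.309e+04 · 0.75 = 9816 lux.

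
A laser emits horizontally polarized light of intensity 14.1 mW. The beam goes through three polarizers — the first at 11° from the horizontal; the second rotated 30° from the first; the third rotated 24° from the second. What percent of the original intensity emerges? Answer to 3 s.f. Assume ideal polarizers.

By Malus's law, I₁ = 14.1 mW · cos²(11°) = 13.59 mW.
I₂ = I₁ · cos²(30°) = 13.59 · 0.75 = 10.19 mW.
I₃ = I₂ · cos²(24°) = 10.19 · 0.8346 = 8.504 mW.
That is 60.31% of the incident intensity.

≈ 60.3%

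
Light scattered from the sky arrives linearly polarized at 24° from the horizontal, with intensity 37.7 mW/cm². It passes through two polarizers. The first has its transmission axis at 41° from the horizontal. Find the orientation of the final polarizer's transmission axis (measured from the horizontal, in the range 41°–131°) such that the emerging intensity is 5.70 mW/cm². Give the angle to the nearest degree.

θ ≈ 107°

I₁ = I₀ cos²(41° − 24°) = I₀ cos²(17°) = 0.9145 I₀.
Target fraction: 5.70 / 37.7 mW/cm² = 0.1512 of I₀.
Need I₂/I₀ = 0.1512, so cos²(θ − 41°) = 0.1512 / 0.9145 = 0.1653.
θ − 41° = arccos(√0.1653) = 66.0°, giving θ ≈ 41 + 66.0 = 107.0°.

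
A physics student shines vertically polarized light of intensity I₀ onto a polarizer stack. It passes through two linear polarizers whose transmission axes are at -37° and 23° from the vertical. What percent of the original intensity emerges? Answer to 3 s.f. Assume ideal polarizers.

≈ 15.9%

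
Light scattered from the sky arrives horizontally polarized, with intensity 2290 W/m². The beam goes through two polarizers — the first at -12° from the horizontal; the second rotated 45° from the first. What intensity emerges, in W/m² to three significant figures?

I ≈ 1100 W/m²

I₁ = 2290 W/m² · cos²(12°) = 2191 W/m².
I₂ = I₁ · cos²(45°) = 2191 · 0.5 = 1096 W/m².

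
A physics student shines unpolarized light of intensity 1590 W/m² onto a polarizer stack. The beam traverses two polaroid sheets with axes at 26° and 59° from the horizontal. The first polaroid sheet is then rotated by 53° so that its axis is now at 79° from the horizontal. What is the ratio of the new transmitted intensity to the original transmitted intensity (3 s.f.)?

I_new/I_old ≈ 1.26

Before rotation:
Unpolarized light through the first polarizer → I₁ = ½ I₀, now polarized at 26°.
I₂ = I₁ cos²(59° − 26°) = 0.5 I₀ · cos²(33°) = 0.3517 I₀.
After rotation:
Unpolarized light through the first polarizer → I₁ = ½ I₀, now polarized at 79°.
I₂ = I₁ cos²(59° − 79°) = 0.5 I₀ · cos²(20°) = 0.4415 I₀.
Ratio = 0.4415 / 0.3517 = 1.255.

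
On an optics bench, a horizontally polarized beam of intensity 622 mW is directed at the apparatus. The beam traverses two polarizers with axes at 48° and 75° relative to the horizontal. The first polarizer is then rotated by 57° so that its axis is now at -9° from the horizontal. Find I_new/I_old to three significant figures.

I_new/I_old ≈ 0.0300

Before rotation:
By Malus's law, I₁ = I₀ cos²(48° − 0°) = I₀ cos²(48°) = 0.4477 I₀.
I₂ = I₁ cos²(75° − 48°) = 0.4477 I₀ · cos²(27°) = 0.3555 I₀.
After rotation:
I₁ = I₀ cos²(-9° − 0°) = I₀ cos²(9°) = 0.9755 I₀.
I₂ = I₁ cos²(75° + 9°) = 0.9755 I₀ · cos²(84°) = 0.01066 I₀.
Ratio = 0.01066 / 0.3555 = 0.02999.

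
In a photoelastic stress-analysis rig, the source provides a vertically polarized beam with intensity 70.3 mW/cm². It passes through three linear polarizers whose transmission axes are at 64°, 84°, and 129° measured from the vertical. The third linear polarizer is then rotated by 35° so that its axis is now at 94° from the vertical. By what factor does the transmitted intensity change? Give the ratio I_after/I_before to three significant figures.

Before rotation:
By Malus's law, I₁ = I₀ cos²(64° − 0°) = I₀ cos²(64°) = 0.1922 I₀.
I₂ = I₁ cos²(84° − 64°) = 0.1922 I₀ · cos²(20°) = 0.1697 I₀.
I₃ = I₂ cos²(129° − 84°) = 0.1697 I₀ · cos²(45°) = 0.08484 I₀.
After rotation:
I₁ = I₀ cos²(64° − 0°) = I₀ cos²(64°) = 0.1922 I₀.
I₂ = I₁ cos²(84° − 64°) = 0.1922 I₀ · cos²(20°) = 0.1697 I₀.
I₃ = I₂ cos²(94° − 84°) = 0.1697 I₀ · cos²(10°) = 0.1646 I₀.
Ratio = 0.1646 / 0.08484 = 1.94.

I_new/I_old ≈ 1.94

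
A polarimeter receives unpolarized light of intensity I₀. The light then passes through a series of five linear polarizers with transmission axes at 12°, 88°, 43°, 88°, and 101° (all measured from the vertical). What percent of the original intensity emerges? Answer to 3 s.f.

≈ 0.695%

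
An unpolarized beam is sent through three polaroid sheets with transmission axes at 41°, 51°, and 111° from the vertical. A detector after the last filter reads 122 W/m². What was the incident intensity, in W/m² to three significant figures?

Unpolarized light through the first polarizer → I₁ = ½ I₀, now polarized at 41°.
I₂ = I₁ cos²(51° − 41°) = 0.5 I₀ · cos²(10°) = 0.4849 I₀.
I₃ = I₂ cos²(111° − 51°) = 0.4849 I₀ · cos²(60°) = 0.1212 I₀.
So 122 W/m² = 0.1212 I₀, giving I₀ = 122/0.1212 = 1006 W/m².

I₀ ≈ 1010 W/m²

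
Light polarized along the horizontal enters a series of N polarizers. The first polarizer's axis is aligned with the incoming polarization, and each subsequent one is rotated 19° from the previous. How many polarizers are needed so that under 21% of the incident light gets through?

N = 15

First polarizer is aligned with the polarization: full transmission.
Each further stage multiplies by cos²(19°) = 0.894.
After N polarizers: T = 0.894^(N−1). Require T < 0.21 ⇒ N−1 > ln(0.21)/ln(0.894) = 13.93, so N−1 ≥ 14 and N = 15.
Check: N=15 gives T = 0.2083 < 0.21; N=14 gives T = 0.233.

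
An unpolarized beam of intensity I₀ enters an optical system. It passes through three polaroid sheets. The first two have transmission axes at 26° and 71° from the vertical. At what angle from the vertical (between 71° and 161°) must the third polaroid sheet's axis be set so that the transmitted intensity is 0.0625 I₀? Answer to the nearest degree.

θ ≈ 131°

Unpolarized light through the first polarizer → I₁ = ½ I₀, now polarized at 26°.
I₂ = I₁ cos²(71° − 26°) = 0.5 I₀ · cos²(45°) = 0.25 I₀.
Need I₃/I₀ = 0.0625, so cos²(θ − 71°) = 0.0625 / 0.25 = 0.25.
θ − 71° = arccos(√0.25) = 60.0°, giving θ ≈ 71 + 60.0 = 131.0°.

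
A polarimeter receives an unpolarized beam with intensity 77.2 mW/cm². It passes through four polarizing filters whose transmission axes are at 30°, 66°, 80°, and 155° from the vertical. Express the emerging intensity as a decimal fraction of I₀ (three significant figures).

Unpolarized light through the first polarizer → I₁ = 77.2 mW/cm²/2 = 38.6 mW/cm², polarized at 30°.
I₂ = I₁ · cos²(36°) = 38.6 · 0.6545 = 25.26 mW/cm².
I₃ = I₂ · cos²(14°) = 25.26 · 0.9415 = 23.79 mW/cm².
I₄ = I₃ · cos²(75°) = 23.79 · 0.06699 = 1.593 mW/cm².
Transmitted fraction = 0.02064.

I/I₀ ≈ 0.0206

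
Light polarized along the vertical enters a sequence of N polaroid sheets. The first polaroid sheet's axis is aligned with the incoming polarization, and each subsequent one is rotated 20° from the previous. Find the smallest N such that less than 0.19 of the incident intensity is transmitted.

N = 15

First polarizer is aligned with the polarization: full transmission.
Each further stage multiplies by cos²(20°) = 0.883.
After N polarizers: T = 0.883^(N−1). Require T < 0.19 ⇒ N−1 > ln(0.19)/ln(0.883) = 13.35, so N−1 ≥ 14 and N = 15.
Check: N=15 gives T = 0.1752 < 0.19; N=14 gives T = 0.1984.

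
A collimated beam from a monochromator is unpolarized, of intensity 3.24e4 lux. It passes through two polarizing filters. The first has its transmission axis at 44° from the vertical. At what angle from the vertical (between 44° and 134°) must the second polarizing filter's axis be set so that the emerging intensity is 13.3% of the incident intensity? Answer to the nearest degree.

θ ≈ 103°

Unpolarized light through the first polarizer → I₁ = ½ I₀, now polarized at 44°.
Need I₂/I₀ = 0.133, so cos²(θ − 44°) = 0.133 / 0.5 = 0.266.
θ − 44° = arccos(√0.266) = 59.0°, giving θ ≈ 44 + 59.0 = 103.0°.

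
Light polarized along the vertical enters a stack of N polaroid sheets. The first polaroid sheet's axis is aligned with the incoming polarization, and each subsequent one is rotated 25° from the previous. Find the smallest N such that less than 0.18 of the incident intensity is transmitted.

First polarizer is aligned with the polarization: full transmission.
Each further stage multiplies by cos²(25°) = 0.8214.
After N polarizers: T = 0.8214^(N−1). Require T < 0.18 ⇒ N−1 > ln(0.18)/ln(0.8214) = 8.72, so N−1 ≥ 9 and N = 10.
Check: N=10 gives T = 0.1702 < 0.18; N=9 gives T = 0.2072.

N = 10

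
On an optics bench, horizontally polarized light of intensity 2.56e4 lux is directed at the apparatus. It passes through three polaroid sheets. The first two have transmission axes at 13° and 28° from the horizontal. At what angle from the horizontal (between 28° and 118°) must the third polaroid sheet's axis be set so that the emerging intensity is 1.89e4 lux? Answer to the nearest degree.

θ ≈ 52°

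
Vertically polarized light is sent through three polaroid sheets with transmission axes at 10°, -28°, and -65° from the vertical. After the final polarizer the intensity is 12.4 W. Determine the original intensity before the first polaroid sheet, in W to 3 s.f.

I₀ ≈ 32.3 W

By Malus's law, I₁ = I₀ cos²(10° − 0°) = I₀ cos²(10°) = 0.9698 I₀.
I₂ = I₁ cos²(-28° − 10°) = 0.9698 I₀ · cos²(38°) = 0.6022 I₀.
I₃ = I₂ cos²(-65° + 28°) = 0.6022 I₀ · cos²(37°) = 0.3841 I₀.
So 12.4 W = 0.3841 I₀, giving I₀ = 12.4/0.3841 = 32.28 W.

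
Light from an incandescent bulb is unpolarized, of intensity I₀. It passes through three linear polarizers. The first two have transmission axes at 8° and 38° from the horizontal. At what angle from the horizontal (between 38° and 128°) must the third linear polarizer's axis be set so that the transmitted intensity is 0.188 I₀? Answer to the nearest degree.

Unpolarized light through the first polarizer → I₁ = ½ I₀, now polarized at 8°.
I₂ = I₁ cos²(38° − 8°) = 0.5 I₀ · cos²(30°) = 0.375 I₀.
Need I₃/I₀ = 0.188, so cos²(θ − 38°) = 0.188 / 0.375 = 0.5013.
θ − 38° = arccos(√0.5013) = 44.9°, giving θ ≈ 38 + 44.9 = 82.9°.

θ ≈ 83°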